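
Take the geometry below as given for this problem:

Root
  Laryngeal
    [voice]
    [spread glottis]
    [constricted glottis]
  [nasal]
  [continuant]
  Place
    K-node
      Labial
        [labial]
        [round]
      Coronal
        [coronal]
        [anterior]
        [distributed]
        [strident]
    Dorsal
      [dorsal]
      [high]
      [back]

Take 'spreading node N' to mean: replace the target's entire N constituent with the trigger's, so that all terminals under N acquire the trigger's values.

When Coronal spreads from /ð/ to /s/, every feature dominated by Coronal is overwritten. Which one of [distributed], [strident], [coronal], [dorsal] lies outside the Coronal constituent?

[dorsal]

Under this geometry, Coronal contains [coronal], [anterior], [distributed], [strident].
Of the listed options, [strident], [coronal], [distributed] are among these and would be overwritten by spreading Coronal.
But [dorsal] is a dependent of Dorsal, outside Coronal; it is therefore untouched by the spreading.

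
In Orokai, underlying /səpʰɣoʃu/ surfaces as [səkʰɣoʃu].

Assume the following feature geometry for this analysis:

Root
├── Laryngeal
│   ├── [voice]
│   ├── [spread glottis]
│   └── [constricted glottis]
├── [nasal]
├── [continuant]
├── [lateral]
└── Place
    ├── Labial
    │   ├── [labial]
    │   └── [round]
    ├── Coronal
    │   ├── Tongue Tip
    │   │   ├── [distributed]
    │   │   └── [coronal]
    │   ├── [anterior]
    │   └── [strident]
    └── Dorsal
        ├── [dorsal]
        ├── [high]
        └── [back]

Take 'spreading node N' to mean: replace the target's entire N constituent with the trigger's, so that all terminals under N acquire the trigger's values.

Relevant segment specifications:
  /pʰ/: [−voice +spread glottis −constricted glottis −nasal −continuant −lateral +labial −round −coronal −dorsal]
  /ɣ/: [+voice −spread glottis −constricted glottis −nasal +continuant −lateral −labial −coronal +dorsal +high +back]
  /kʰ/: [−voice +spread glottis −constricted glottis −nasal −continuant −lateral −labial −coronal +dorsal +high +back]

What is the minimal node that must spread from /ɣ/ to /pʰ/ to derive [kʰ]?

Place

Feature comparison: [labial], [round], [dorsal], [high], [back] differ between /pʰ/ and [kʰ]; the remaining terminals match.
These terminals are all dominated by Place, and no proper subconstituent of Place covers them all; Place is their lowest common ancestor.
Delinking /pʰ/'s Place and associating /ɣ/'s Place gives precisely the feature bundle of [kʰ].
Since [continuant], [spread glottis] are preserved even though /ɣ/ disagrees there, no node above Place spread.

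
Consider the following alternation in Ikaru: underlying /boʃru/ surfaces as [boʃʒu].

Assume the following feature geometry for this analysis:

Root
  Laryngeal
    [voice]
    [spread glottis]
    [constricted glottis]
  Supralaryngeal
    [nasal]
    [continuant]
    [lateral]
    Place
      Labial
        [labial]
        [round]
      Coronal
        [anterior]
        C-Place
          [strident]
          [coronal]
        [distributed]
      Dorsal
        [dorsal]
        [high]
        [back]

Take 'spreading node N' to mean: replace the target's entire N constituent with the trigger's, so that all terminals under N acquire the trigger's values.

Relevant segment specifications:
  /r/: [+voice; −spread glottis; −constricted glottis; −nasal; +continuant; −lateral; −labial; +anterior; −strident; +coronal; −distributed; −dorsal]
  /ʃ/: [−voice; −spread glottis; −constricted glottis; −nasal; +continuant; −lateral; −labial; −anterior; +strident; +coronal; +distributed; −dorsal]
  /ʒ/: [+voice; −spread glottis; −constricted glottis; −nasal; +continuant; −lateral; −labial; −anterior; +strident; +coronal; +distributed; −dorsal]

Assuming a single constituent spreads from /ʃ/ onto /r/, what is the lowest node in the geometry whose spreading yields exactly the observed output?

Coronal

Comparing /r/ with its surface form [ʒ], the features that change are [anterior], [distributed], [strident].
The smallest constituent containing every changed terminal is Coronal — each of its daughters lacks at least one of the affected features.
Delinking /r/'s Coronal and associating /ʃ/'s Coronal gives precisely the feature bundle of [ʒ].
[voice], a feature on which the two segments disagree outside Coronal, is unchanged — nothing dominating it spread, and Coronal is the minimal sufficient constituent.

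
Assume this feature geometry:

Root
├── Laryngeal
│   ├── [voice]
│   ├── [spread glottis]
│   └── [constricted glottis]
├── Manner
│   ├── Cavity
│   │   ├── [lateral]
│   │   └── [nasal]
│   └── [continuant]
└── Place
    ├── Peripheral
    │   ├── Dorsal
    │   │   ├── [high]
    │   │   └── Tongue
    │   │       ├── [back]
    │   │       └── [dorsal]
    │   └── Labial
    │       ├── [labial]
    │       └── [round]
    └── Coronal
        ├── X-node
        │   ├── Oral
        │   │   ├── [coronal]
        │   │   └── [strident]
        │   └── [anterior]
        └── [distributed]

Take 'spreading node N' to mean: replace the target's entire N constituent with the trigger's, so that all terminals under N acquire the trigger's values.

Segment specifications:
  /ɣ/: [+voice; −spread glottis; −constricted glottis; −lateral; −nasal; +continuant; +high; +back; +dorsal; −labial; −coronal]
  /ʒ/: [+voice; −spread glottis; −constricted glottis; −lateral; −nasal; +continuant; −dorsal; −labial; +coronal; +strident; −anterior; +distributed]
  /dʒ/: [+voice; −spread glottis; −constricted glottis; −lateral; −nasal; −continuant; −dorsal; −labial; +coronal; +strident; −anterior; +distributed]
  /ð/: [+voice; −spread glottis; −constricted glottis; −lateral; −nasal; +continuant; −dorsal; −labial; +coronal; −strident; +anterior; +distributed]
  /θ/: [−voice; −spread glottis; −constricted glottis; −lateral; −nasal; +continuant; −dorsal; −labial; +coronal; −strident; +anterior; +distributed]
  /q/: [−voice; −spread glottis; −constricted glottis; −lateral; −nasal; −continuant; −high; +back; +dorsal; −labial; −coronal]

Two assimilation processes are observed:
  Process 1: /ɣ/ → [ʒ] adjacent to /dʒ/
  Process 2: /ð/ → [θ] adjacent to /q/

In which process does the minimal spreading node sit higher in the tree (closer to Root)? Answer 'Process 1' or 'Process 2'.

Process 1

Process 1: the features that change are [coronal], [anterior], [distributed], [strident], [dorsal], [high], [back]; the minimal node is Place (depth 1).
Process 2: the feature that changes is [voice]; the minimal node is [voice] (depth 2).
Depth 1 < depth 2; Process 1 involves the structurally higher constituent Place.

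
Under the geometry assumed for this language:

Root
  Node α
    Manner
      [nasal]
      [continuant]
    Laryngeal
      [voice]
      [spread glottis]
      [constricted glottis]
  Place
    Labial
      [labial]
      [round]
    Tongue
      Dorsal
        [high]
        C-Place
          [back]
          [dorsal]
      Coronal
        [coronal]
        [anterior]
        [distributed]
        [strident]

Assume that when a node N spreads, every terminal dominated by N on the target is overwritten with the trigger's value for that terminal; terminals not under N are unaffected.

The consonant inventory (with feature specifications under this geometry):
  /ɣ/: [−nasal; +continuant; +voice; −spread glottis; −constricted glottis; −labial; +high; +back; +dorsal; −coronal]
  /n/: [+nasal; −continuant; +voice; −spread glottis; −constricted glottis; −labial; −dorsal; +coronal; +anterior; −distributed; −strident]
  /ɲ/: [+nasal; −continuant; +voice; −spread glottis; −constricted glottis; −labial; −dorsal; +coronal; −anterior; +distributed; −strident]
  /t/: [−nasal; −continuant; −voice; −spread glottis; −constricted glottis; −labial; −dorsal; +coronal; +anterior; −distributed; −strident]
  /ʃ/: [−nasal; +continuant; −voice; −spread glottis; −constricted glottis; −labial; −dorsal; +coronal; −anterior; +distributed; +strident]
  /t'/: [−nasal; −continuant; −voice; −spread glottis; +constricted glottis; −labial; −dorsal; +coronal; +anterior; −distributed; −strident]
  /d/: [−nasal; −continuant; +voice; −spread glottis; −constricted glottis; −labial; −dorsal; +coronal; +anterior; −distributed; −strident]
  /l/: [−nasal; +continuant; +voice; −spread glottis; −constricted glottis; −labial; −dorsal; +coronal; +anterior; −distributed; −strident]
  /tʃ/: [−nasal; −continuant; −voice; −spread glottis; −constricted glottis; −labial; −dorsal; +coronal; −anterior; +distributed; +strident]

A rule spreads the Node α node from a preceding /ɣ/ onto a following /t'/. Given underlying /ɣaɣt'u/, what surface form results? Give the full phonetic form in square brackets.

[ɣaɣlu]

Terminals under Node α in this geometry: [nasal], [continuant], [voice], [spread glottis], [constricted glottis].
Spreading Node α from /ɣ/ onto /t'/ replaces those values with /ɣ/'s: [−nasal], [+continuant], [+voice], [−spread glottis], [−constricted glottis]. Features outside Node α ([labial], [dorsal], [coronal], …) stay as in /t'/.
Among the inventory, only /l/ has exactly this specification, giving the surface form [ɣaɣlu].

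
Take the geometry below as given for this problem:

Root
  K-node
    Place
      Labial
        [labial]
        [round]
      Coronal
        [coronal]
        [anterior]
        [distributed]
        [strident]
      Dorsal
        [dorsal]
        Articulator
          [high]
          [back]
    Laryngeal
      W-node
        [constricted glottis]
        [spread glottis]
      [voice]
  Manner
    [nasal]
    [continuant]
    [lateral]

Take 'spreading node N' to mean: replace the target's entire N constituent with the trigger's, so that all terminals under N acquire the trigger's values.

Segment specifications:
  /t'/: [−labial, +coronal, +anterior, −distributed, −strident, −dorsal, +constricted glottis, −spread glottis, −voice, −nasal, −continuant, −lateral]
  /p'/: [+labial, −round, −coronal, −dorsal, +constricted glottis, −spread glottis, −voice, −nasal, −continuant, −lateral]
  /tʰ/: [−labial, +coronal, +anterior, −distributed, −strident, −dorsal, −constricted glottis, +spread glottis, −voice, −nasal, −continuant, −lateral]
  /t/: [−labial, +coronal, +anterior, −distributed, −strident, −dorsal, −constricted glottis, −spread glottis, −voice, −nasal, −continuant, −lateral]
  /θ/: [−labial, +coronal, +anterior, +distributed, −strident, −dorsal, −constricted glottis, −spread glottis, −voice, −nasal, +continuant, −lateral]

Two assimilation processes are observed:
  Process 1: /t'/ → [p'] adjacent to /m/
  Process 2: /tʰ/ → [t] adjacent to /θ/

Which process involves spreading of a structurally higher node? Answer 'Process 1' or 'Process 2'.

Process 1 alters [labial], [round], [coronal], [anterior], [distributed], [strident]; the lowest common ancestor is Place (depth 2 from Root).
In Process 2, [spread glottis] changes, so the minimal spreading node is [spread glottis] at depth 4.
Depth 2 < depth 4; Process 1 involves the structurally higher constituent Place.

Process 1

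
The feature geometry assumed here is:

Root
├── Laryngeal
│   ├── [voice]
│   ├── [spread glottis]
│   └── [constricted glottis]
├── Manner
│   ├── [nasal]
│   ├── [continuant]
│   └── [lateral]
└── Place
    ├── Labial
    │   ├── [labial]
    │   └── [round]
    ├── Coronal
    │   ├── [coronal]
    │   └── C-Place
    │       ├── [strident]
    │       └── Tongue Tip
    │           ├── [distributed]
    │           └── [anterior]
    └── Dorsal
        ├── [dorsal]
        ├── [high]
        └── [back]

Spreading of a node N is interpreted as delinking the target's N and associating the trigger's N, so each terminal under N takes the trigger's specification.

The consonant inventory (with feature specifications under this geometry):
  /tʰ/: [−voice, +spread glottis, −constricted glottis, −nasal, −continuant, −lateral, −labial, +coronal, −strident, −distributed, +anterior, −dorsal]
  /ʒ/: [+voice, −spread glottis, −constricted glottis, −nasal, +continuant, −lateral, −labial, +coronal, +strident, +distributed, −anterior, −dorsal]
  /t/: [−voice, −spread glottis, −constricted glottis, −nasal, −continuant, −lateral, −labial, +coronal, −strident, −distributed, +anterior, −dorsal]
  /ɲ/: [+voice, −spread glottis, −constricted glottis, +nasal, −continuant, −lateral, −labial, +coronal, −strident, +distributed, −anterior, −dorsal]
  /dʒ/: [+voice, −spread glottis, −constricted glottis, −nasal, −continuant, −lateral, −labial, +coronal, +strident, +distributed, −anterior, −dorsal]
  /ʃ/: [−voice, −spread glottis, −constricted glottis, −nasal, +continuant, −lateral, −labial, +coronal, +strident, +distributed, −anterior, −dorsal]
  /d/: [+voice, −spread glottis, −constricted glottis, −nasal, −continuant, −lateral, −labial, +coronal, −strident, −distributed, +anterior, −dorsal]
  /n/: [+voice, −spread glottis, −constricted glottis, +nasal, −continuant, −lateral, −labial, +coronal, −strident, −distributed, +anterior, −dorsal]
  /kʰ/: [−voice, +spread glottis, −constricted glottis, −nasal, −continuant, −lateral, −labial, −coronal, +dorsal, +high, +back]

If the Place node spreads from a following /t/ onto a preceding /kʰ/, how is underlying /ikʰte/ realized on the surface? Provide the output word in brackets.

[itʰte]

Place immediately or transitively dominates [labial], [round], [coronal], [strident], [distributed], [anterior], [dorsal], [high], [back].
The target acquires /t/'s values for everything under Place — [−labial], [+coronal], [−strident], [−distributed], [+anterior], [−dorsal] — while keeping its own [voice], [spread glottis], [constricted glottis], ….
This feature bundle is that of [tʰ], so /ikʰte/ surfaces as [itʰte].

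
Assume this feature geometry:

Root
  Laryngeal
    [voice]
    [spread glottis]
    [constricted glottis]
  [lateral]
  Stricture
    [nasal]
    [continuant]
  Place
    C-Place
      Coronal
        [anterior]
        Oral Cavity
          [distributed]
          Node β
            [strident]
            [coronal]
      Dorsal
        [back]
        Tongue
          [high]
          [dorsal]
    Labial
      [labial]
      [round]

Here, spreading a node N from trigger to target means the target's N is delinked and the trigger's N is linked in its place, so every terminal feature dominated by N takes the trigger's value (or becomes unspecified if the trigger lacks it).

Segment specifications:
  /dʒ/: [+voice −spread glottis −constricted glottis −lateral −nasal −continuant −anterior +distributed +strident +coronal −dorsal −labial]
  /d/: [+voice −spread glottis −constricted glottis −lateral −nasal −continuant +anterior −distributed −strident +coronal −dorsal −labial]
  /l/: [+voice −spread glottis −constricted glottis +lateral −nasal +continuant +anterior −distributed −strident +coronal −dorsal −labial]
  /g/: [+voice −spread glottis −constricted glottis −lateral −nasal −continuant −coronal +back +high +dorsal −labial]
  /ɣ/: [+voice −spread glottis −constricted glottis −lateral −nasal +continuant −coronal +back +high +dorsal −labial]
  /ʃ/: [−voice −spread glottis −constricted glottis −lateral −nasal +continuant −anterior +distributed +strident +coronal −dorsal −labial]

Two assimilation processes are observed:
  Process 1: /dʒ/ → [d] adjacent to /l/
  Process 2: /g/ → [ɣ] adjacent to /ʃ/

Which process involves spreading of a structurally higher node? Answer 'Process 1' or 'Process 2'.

Process 2

In Process 1, [anterior], [distributed], [strident] change, so the minimal spreading node is Coronal at depth 3.
Process 2: the feature that changes is [continuant]; the minimal node is [continuant] (depth 2).
Depth 2 < depth 3; Process 2 involves the structurally higher constituent [continuant].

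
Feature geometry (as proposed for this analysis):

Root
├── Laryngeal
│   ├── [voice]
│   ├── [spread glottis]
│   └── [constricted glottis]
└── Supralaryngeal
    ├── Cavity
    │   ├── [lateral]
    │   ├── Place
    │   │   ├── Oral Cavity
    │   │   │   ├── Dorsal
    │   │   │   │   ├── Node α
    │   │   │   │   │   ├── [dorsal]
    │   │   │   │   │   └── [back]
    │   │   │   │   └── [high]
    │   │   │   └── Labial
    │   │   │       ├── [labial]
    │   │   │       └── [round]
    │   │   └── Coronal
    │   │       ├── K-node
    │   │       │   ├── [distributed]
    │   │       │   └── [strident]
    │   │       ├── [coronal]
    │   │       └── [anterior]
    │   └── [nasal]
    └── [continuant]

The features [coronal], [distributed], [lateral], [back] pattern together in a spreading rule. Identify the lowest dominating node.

Cavity

[coronal]: Root > Supralaryngeal > Cavity > Place > Coronal > [coronal].
[distributed]: Root > Supralaryngeal > Cavity > Place > Coronal > K-node > [distributed].
[lateral]: Root > Supralaryngeal > Cavity > [lateral].
[back]: Root > Supralaryngeal > Cavity > Place > Oral Cavity > Dorsal > Node α > [back].
Cavity is the lowest common ancestor — every listed feature sits under it, and no single subconstituent of Cavity covers them all.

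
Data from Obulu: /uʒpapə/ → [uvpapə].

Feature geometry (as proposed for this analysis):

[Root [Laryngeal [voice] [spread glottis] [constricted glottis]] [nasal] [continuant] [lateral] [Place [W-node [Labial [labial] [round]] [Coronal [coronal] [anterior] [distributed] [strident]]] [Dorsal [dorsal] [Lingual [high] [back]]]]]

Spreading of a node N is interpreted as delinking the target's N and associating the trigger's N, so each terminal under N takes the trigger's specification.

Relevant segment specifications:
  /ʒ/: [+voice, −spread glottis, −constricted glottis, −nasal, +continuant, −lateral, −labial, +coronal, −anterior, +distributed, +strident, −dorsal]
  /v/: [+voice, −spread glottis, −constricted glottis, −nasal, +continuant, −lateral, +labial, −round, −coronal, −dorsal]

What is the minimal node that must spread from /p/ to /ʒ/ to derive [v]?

W-node

Feature comparison: [labial], [round], [coronal], [anterior], [distributed], [strident] differ between /ʒ/ and [v]; the remaining terminals match.
These terminals are all dominated by W-node, and no proper subconstituent of W-node covers them all; W-node is their lowest common ancestor.
If W-node spreads, every terminal under it takes /p/'s value, producing [v] as observed.
Features on which the two segments disagree outside W-node, such as [voice], [continuant], are unchanged — nothing dominating them spread, and W-node is the minimal sufficient constituent.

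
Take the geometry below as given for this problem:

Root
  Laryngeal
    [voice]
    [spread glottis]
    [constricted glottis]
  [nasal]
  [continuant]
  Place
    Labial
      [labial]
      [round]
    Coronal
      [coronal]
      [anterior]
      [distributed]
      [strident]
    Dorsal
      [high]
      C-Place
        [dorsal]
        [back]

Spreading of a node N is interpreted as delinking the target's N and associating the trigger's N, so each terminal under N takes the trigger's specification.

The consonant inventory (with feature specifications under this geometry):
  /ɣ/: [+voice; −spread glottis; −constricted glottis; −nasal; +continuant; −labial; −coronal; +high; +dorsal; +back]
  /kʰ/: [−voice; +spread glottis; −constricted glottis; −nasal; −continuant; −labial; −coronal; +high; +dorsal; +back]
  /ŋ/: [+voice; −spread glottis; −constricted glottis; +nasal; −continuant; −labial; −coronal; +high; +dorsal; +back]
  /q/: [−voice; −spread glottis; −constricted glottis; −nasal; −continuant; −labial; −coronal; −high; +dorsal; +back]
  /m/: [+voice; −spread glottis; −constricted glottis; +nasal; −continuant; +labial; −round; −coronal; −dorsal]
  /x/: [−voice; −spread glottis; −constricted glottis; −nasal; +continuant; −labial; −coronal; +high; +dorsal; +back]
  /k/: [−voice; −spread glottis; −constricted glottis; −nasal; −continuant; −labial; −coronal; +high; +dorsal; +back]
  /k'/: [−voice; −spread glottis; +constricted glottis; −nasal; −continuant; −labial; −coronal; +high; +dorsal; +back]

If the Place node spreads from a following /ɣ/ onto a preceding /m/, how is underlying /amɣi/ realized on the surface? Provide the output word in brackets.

[aŋɣi]

The Place node dominates the terminals [labial], [round], [coronal], [anterior], [distributed], [strident], [high], [dorsal], [back].
Spreading Place from /ɣ/ onto /m/ replaces those values with /ɣ/'s: [−labial], [−coronal], [+high], [+dorsal], [+back]. Features outside Place ([voice], [spread glottis], [constricted glottis], …) stay as in /m/.
This feature bundle is that of [ŋ], so /amɣi/ surfaces as [aŋɣi].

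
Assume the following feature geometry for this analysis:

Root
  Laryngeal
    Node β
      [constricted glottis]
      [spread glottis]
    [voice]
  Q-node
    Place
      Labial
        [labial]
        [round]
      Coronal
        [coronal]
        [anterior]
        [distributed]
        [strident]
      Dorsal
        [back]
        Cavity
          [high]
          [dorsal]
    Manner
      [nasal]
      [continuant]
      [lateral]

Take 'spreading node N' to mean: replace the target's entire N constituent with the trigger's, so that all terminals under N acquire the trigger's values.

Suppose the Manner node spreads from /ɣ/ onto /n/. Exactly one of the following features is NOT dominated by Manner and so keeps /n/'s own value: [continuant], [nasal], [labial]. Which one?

Manner dominates exactly [nasal], [continuant], [lateral].
Of the listed options, [nasal], [continuant] are among these and would be overwritten by spreading Manner.
[labial] is not within the Manner subtree (it hangs from Labial), so /n/'s [labial] value survives.

[labial]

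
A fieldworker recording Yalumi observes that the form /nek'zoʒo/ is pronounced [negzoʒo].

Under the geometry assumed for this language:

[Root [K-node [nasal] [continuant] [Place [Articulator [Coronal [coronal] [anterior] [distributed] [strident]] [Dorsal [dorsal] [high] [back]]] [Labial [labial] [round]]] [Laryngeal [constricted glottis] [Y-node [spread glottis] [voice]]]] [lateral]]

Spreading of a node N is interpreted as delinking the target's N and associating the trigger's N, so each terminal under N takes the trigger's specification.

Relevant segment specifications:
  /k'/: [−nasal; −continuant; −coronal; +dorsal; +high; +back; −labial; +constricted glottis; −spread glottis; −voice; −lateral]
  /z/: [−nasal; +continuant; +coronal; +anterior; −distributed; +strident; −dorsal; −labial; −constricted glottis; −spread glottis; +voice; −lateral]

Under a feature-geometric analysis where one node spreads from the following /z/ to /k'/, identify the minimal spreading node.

Laryngeal

Comparing /k'/ with its surface form [g], the features that change are [voice], [constricted glottis].
Tracing each changed feature up the tree, the paths first meet at Laryngeal; any lower node misses at least one of them.
If Laryngeal spreads, every terminal under it takes /z/'s value, producing [g] as observed.
Had K-node or a higher node spread, [coronal], [continuant] would have taken /z/'s values; they stay as in /k'/, confirming the spreading constituent is exactly Laryngeal.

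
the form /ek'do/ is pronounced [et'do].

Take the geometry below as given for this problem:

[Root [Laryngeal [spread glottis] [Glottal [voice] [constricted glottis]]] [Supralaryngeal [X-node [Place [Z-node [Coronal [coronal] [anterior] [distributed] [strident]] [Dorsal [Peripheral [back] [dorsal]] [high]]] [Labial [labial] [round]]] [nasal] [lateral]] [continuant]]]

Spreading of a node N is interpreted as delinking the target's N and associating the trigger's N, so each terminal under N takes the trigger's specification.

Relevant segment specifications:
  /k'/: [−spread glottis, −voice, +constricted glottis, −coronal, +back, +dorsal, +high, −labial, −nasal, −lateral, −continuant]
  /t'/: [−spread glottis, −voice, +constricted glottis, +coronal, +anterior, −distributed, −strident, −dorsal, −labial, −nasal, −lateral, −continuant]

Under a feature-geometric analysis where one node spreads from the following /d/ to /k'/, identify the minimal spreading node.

Z-node

/k'/ and [t'] differ in [coronal], [anterior], [distributed], [strident], [dorsal], [high], [back]; every other specified feature is identical.
In this geometry the lowest node dominating all of them is Z-node: every daughter of Z-node dominates only a proper subset, so no lower node suffices.
Spreading Z-node from /d/ overwrites each of those terminals with /d/'s values, yielding exactly [t'].
Features on which the two segments disagree outside Z-node, such as [constricted glottis], [voice], are unchanged — nothing dominating them spread, and Z-node is the minimal sufficient constituent.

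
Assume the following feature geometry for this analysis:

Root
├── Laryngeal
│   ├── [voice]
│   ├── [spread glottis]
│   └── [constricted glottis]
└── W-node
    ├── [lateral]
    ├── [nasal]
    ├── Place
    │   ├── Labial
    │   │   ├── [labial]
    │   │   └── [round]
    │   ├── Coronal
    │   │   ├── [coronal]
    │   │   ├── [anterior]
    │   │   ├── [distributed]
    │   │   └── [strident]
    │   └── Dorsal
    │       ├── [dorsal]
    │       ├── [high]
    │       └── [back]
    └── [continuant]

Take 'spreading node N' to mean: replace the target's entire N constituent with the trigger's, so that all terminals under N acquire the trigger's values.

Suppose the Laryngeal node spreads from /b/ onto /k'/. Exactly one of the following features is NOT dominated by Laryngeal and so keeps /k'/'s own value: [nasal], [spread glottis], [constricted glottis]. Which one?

Under this geometry, Laryngeal contains [voice], [spread glottis], [constricted glottis].
Spreading Laryngeal replaces [spread glottis], [constricted glottis] with the trigger's values, since each sits inside the Laryngeal constituent.
But [nasal] is a dependent of W-node, outside Laryngeal; it is therefore untouched by the spreading.

[nasal]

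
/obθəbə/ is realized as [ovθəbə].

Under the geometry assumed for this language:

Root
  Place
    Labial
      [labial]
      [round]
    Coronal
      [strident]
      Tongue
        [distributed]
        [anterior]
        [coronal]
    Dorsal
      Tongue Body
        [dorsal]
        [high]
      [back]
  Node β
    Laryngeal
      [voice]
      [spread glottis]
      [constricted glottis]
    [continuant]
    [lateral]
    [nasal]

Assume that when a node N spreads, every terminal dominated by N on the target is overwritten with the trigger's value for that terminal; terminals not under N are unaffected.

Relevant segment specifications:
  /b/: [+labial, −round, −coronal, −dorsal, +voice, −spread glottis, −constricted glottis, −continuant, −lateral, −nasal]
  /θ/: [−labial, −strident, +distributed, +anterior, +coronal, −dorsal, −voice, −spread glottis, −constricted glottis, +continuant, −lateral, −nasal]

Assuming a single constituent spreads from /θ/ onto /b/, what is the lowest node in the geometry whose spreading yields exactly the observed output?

[continuant]

/b/ and [v] differ in [continuant]; every other specified feature is identical.
Only a single terminal changes, and /θ/ supplies the new value, so [continuant] itself is the minimal spreading constituent.
Since [voice] is preserved even though /θ/ disagrees there, no node above [continuant] spread.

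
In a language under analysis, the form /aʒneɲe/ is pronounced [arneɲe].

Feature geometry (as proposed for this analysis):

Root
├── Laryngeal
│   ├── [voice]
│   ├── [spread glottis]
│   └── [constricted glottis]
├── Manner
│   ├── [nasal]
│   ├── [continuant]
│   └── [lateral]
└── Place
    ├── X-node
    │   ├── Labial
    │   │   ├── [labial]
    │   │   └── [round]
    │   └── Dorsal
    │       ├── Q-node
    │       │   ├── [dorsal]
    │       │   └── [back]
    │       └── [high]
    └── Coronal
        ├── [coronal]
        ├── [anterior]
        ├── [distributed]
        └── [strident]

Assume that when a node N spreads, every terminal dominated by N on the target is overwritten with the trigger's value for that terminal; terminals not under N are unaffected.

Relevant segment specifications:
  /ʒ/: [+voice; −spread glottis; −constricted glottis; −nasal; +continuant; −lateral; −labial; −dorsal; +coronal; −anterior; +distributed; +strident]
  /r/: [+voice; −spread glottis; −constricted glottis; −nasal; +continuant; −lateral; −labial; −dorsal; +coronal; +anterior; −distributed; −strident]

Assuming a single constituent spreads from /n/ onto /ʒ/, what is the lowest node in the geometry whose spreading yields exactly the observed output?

The alternation /ʒ/ → [r] changes [anterior], [distributed], [strident] and nothing else.
These terminals are all dominated by Coronal, and no proper subconstituent of Coronal covers them all; Coronal is their lowest common ancestor.
Delinking /ʒ/'s Coronal and associating /n/'s Coronal gives precisely the feature bundle of [r].
Features on which the two segments disagree outside Coronal, such as [continuant], [nasal], are unchanged — nothing dominating them spread, and Coronal is the minimal sufficient constituent.

Coronal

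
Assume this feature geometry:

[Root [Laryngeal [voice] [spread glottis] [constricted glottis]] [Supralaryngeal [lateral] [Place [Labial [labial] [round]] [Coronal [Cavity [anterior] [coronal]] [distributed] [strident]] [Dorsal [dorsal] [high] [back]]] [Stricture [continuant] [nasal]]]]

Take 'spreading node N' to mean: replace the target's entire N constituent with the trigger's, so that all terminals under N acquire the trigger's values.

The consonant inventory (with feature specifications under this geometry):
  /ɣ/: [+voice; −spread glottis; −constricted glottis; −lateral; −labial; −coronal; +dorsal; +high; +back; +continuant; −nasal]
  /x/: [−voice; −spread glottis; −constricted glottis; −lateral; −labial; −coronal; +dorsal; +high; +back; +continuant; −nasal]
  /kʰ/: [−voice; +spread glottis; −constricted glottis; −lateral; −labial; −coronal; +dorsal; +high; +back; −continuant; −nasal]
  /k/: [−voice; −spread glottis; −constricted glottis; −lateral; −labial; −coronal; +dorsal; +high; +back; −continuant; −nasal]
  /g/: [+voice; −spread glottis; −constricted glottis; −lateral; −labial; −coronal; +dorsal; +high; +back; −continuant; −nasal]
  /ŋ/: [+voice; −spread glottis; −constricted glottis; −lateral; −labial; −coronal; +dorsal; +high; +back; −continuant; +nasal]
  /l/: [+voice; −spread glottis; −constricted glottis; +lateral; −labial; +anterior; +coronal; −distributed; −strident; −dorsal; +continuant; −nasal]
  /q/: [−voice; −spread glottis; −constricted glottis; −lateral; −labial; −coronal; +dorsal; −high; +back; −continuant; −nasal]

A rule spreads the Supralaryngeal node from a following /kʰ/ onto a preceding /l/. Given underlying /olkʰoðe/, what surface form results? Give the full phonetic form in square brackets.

[ogkʰoðe]

Terminals under Supralaryngeal in this geometry: [lateral], [labial], [round], [anterior], [coronal], [distributed], [strident], [dorsal], [high], [back], [continuant], [nasal].
Spreading Supralaryngeal from /kʰ/ onto /l/ replaces those values with /kʰ/'s: [−lateral], [−labial], [−coronal], [+dorsal], [+high], [+back], [−continuant], [−nasal]. Features outside Supralaryngeal ([voice], [spread glottis], [constricted glottis]) stay as in /l/.
The resulting bundle matches /g/ in the inventory; substituting it for /l/ gives [ogkʰoðe].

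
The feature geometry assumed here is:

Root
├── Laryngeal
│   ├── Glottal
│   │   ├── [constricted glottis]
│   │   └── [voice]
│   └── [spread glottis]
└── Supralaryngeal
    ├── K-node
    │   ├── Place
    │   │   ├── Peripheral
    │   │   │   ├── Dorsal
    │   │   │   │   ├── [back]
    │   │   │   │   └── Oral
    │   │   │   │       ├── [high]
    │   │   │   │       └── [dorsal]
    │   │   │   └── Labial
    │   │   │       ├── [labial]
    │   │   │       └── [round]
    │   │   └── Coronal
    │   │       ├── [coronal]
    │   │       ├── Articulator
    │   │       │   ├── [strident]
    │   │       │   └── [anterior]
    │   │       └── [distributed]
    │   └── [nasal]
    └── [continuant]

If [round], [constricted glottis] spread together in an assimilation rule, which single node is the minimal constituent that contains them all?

[round] lies under Labial (below Supralaryngeal).
[constricted glottis]: Root > Laryngeal > Glottal > [constricted glottis].
The listed terminals split across distinct daughters of Root, so Root itself is the smallest node containing them all.

Root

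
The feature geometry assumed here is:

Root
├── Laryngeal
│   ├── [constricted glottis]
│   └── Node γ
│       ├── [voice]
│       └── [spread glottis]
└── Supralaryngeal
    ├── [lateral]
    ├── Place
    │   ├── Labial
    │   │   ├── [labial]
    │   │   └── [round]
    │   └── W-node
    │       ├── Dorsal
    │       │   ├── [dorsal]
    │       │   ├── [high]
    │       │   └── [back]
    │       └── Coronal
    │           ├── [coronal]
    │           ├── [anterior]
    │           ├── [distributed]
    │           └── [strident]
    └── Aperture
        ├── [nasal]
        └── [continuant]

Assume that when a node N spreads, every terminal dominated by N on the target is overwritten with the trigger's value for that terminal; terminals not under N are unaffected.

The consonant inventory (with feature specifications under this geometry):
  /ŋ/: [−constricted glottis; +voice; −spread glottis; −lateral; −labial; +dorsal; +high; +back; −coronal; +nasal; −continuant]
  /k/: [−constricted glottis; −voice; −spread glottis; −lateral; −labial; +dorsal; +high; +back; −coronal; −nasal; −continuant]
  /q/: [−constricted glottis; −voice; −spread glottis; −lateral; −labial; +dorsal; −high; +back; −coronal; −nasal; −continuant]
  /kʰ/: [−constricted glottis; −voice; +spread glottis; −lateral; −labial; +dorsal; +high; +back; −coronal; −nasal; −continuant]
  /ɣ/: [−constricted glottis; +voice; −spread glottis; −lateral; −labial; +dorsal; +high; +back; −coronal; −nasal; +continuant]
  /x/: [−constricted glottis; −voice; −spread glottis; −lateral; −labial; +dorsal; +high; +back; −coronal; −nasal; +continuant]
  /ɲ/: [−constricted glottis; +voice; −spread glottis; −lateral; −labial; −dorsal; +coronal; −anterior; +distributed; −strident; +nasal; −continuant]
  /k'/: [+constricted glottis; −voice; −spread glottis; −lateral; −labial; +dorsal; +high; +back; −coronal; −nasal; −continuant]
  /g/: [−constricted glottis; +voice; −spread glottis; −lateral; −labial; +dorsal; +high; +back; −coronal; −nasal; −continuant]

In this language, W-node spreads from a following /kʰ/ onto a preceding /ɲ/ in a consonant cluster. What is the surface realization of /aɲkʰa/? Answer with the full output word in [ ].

W-node immediately or transitively dominates [dorsal], [high], [back], [coronal], [anterior], [distributed], [strident].
The target acquires /kʰ/'s values for everything under W-node — [+dorsal], [+high], [+back], [−coronal] — while keeping its own [constricted glottis], [voice], [spread glottis], ….
This feature bundle is that of [ŋ], so /aɲkʰa/ surfaces as [aŋkʰa].

[aŋkʰa]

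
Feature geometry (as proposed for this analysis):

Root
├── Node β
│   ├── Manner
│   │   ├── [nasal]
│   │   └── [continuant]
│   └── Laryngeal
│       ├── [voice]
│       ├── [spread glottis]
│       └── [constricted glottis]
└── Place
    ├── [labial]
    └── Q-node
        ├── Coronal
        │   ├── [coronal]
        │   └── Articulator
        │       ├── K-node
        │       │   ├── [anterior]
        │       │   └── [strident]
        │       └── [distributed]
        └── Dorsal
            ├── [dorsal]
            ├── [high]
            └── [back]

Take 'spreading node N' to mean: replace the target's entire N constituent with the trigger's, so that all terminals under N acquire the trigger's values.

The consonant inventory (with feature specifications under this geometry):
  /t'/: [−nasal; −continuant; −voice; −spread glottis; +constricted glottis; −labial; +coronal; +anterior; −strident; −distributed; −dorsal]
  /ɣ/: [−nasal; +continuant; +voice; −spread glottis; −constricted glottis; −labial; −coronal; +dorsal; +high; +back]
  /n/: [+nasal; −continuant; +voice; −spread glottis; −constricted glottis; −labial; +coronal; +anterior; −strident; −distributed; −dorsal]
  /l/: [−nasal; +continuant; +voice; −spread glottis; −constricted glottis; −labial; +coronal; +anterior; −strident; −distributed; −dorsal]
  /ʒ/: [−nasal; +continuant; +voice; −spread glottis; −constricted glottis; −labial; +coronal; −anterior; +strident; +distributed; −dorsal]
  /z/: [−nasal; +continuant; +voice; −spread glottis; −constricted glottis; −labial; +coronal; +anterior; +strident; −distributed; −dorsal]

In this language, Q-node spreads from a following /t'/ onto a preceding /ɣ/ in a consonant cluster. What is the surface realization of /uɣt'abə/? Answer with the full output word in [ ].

Q-node immediately or transitively dominates [coronal], [anterior], [strident], [distributed], [dorsal], [high], [back].
The target acquires /t'/'s values for everything under Q-node — [+coronal], [+anterior], [−strident], [−distributed], [−dorsal] — while keeping its own [nasal], [continuant], [voice], ….
This feature bundle is that of [l], so /uɣt'abə/ surfaces as [ult'abə].

[ult'abə]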